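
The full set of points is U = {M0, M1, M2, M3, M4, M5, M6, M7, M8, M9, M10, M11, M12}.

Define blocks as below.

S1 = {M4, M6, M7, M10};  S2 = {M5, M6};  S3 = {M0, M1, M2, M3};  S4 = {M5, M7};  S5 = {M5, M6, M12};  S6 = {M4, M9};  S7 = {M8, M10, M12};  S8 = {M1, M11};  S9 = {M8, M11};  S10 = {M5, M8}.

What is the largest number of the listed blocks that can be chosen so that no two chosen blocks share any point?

S4, S6, S7, S8 are pairwise disjoint (S4={M5,M7}; S6={M4,M9}; S7={M8,M10,M12}; S8={M1,M11}).
Every remaining block overlaps one of these, and no 5 of the listed blocks are pairwise disjoint, so 4 is the maximum.

4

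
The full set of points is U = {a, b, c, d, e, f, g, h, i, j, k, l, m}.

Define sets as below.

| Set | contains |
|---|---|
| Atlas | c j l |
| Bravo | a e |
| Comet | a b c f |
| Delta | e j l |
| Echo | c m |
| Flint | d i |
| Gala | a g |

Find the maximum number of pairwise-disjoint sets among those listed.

4

Delta, Echo, Flint, Gala are pairwise disjoint (Delta={e,j,l}; Echo={c,m}; Flint={d,i}; Gala={a,g}).
Every remaining set overlaps one of these, and no 5 of the listed sets are pairwise disjoint, so 4 is the maximum.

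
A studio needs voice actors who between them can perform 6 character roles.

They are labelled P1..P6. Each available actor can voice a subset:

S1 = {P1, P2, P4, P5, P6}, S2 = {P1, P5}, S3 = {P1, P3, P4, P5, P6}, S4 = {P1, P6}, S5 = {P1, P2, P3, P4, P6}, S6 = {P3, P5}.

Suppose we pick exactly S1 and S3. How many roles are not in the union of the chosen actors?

0

Union of S1, S3 = {P1, P2, P3, P4, P5, P6} — that's every role, so 0 are uncovered.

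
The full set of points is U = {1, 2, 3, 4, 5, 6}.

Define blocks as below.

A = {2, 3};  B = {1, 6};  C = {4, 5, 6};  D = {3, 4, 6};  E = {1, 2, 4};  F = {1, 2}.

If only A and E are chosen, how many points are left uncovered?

2

Union of A, E = {1, 2, 3, 4}.
Not covered: 5, 6 — 2 points.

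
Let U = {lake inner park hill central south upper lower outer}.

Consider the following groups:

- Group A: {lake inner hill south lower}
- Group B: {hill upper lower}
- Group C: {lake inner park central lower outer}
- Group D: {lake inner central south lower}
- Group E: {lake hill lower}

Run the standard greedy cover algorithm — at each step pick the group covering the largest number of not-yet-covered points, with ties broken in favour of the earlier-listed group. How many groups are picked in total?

Greedy: pick C (covers 6 new) → pick A (covers 2 new) → pick B (covers 1 new). Total picks: 3.

3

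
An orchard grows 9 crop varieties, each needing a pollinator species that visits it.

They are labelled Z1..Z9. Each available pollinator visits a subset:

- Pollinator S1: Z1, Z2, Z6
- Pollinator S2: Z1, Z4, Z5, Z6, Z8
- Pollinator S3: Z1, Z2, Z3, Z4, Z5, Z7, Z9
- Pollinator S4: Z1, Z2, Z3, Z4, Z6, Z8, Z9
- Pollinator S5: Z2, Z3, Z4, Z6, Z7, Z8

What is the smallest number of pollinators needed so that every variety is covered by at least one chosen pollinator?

S3 and S5 together: S3 ∪ S5 = {Z1, Z2, Z3, Z4, Z5, Z6, Z7, Z8, Z9} — every variety is covered.
No single pollinator has all 9 varieties (the largest, S3, has 7), so 2 is optimal.

2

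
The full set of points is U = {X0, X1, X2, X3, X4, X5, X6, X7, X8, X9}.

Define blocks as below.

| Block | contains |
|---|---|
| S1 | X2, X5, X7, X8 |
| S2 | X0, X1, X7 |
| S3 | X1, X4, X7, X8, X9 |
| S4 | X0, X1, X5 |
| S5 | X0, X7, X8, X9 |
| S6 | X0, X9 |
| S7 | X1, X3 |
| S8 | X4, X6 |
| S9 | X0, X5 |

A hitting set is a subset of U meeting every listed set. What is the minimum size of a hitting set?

4

The 4 points {X0, X1, X5, X6} hit every block.
The blocks S1, S6, S7, S8 are pairwise disjoint, so any hitting set needs a separate point for each — at least 4. Hence 4 is optimal.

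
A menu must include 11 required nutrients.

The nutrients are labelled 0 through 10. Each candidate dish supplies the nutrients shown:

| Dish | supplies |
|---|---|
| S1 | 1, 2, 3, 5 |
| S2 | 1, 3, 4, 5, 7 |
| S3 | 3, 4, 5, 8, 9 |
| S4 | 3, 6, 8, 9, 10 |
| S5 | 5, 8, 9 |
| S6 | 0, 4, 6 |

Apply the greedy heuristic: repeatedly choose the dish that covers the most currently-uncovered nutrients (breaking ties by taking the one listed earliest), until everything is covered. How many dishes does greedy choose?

4

Greedy: pick S2 (covers 5 new) → pick S4 (covers 4 new) → pick S1 (covers 1 new) → pick S6 (covers 1 new). Total picks: 4.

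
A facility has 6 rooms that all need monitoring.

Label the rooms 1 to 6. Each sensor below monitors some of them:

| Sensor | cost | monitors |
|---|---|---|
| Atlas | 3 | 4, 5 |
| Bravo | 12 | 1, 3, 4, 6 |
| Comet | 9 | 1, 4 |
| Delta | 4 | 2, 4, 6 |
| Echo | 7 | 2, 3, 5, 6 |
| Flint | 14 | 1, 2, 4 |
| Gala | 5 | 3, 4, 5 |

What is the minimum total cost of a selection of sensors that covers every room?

16

Comet, Echo together cover every room (Comet ∪ Echo = {1, 2, 3, 4, 5, 6}); total cost 9 + 7 = 16.
The greedy pick Delta, Gala, Comet costs 18; no covering selection beats 16.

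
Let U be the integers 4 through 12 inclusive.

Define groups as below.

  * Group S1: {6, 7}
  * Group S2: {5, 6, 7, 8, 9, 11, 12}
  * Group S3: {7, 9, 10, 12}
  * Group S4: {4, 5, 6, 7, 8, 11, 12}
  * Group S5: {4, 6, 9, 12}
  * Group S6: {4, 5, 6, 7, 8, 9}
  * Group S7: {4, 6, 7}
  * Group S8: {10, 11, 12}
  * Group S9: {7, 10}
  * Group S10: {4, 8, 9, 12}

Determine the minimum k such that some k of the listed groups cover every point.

2

S3 and S4 together: S3 ∪ S4 = {4, 5, 6, 7, 8, 9, 10, 11, 12} — every point is covered.
No single group has all 9 points (the largest, S2, has 7), so 2 is optimal.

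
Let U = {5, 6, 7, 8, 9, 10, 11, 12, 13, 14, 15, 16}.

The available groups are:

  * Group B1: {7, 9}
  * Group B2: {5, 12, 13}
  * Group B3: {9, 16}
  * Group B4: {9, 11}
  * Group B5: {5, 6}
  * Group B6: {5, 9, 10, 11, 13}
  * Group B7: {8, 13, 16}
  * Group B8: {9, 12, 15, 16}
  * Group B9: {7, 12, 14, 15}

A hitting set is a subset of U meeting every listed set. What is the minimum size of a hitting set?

4

The 4 elements {5, 9, 13, 14} hit every group.
The groups B4, B5, B7, B9 are pairwise disjoint, so any hitting set needs a separate element for each — at least 4. Hence 4 is optimal.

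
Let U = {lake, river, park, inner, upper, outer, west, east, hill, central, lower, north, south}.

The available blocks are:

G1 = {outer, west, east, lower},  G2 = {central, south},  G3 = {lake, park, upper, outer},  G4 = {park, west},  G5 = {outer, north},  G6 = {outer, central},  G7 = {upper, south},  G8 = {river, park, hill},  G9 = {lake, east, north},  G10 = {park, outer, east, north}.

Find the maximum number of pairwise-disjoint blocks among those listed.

4

G6, G7, G8, G9 are pairwise disjoint (G6={outer,central}; G7={upper,south}; G8={river,park,hill}; G9={lake,east,north}).
Every remaining block overlaps one of these, and no 5 of the listed blocks are pairwise disjoint, so 4 is the maximum.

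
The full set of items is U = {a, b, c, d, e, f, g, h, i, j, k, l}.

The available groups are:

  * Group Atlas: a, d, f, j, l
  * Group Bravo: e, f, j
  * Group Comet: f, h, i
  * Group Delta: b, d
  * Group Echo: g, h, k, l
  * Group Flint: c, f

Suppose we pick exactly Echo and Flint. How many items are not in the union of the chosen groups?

6

Union of Echo, Flint = {c, f, g, h, k, l}.
Not covered: a, b, d, e, i, j — 6 items.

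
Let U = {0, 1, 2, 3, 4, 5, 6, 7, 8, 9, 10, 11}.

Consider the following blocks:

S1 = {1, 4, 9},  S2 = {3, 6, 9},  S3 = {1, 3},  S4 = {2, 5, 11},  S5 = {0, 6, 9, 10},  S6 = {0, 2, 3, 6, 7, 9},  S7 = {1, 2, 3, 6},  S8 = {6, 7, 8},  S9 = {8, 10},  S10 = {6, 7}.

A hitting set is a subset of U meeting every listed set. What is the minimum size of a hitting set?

Take H = {1, 6, 8, 11}. Each listed block contains at least one of these, so H is a hitting set of size 4.
The blocks S3, S4, S9, S10 are pairwise disjoint, so any hitting set needs a separate point for each — at least 4. Hence 4 is optimal.

4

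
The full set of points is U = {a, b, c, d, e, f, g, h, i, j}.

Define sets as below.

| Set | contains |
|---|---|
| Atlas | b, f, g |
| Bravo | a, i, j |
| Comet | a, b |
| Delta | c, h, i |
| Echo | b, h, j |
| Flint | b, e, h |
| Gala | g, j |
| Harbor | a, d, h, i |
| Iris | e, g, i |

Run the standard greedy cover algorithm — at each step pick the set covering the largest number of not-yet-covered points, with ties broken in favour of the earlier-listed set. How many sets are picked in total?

5

Greedy: pick Harbor (covers 4 new) → pick Atlas (covers 3 new) → pick Bravo (covers 1 new) → pick Delta (covers 1 new) → pick Flint (covers 1 new). Total picks: 5.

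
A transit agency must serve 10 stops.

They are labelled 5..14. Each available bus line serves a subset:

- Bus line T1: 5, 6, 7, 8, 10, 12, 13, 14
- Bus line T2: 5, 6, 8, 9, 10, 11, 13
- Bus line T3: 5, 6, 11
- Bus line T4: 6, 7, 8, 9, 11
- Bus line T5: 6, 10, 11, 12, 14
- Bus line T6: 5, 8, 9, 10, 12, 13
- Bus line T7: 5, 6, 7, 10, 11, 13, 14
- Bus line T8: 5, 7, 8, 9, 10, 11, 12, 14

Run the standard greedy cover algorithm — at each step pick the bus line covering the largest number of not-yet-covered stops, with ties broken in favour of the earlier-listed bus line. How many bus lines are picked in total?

Greedy: pick T1 (covers 8 new) → pick T2 (covers 2 new). Total picks: 2.

2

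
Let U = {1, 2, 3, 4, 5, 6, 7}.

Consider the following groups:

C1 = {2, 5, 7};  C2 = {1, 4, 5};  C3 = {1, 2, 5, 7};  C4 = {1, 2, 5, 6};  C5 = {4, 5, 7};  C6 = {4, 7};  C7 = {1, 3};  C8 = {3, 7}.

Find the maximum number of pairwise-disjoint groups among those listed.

C2, C8 are pairwise disjoint (C2={1,4,5}; C8={3,7}).
Every remaining group overlaps one of these, and no 3 of the listed groups are pairwise disjoint, so 2 is the maximum.

2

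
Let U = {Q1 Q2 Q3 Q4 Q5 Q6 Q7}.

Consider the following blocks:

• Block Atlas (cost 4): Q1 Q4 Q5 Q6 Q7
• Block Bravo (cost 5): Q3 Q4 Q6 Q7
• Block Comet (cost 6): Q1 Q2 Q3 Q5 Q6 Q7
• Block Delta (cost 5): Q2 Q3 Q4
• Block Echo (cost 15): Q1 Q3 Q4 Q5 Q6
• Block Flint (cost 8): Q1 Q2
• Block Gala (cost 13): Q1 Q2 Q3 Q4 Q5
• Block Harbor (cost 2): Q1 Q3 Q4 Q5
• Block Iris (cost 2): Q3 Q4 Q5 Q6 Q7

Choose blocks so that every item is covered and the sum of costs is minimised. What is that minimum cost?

8

Comet, Iris together cover every item (Comet ∪ Iris = {Q1, Q2, Q3, Q4, Q5, Q6, Q7}); total cost 6 + 2 = 8.
The greedy pick Iris, Harbor, Delta costs 9; no covering selection beats 8.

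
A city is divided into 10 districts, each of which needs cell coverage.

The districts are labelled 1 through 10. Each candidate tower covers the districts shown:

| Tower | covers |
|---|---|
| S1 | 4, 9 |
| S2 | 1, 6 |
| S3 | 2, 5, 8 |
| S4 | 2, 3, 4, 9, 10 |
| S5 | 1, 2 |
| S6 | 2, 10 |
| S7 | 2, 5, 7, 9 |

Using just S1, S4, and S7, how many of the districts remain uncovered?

Union of S1, S4, S7 = {2, 3, 4, 5, 7, 9, 10}.
Not covered: 1, 6, 8 — 3 districts.

3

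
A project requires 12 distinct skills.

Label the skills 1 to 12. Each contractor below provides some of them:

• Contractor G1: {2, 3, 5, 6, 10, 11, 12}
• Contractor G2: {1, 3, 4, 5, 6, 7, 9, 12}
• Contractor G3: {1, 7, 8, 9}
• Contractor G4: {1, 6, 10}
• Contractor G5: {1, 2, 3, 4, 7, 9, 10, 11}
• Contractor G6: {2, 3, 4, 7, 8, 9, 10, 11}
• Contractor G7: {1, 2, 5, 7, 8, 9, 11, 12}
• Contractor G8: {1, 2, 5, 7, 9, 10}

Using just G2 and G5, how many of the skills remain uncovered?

1

Union of G2, G5 = {1, 2, 3, 4, 5, 6, 7, 9, 10, 11, 12}.
Not covered: 8 — 1 skill.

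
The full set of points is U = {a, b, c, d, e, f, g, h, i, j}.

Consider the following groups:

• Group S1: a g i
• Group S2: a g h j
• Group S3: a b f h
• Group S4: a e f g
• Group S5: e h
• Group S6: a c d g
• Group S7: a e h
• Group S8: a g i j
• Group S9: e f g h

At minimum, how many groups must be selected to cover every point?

S3, S5, S6, and S8 cover everything between them: the union {a, b, c, d, e, f, g, h, i, j} is all of U.
No 3 of the 9 groups cover everything (all 84 combinations miss at least one point), so 4 is optimal.

4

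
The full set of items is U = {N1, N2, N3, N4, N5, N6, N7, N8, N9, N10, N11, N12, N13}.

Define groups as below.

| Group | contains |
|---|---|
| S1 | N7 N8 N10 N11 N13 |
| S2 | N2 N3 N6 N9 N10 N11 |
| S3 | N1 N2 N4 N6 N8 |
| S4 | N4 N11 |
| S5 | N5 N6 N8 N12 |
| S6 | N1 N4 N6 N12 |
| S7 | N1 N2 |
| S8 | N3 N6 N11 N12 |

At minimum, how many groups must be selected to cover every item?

4

Take {S1, S2, S5, S6}. Their union is {N1, N2, N3, N4, N5, N6, N7, N8, N9, N10, N11, N12, N13}, which is all 13 items.
Only S2 contains N9, so S2 is forced; the remaining 7 items need at least 3 more groups (each remaining group adds at most 3) — so at least 4 groups are needed, and 4 is optimal.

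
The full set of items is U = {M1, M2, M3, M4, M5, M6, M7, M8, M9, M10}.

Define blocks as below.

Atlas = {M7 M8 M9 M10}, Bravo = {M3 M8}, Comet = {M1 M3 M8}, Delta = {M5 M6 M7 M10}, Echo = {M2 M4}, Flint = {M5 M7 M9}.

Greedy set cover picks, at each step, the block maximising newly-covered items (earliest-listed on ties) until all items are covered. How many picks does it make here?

Greedy: pick Atlas (covers 4 new) → pick Comet (covers 2 new) → pick Delta (covers 2 new) → pick Echo (covers 2 new). Total picks: 4.

4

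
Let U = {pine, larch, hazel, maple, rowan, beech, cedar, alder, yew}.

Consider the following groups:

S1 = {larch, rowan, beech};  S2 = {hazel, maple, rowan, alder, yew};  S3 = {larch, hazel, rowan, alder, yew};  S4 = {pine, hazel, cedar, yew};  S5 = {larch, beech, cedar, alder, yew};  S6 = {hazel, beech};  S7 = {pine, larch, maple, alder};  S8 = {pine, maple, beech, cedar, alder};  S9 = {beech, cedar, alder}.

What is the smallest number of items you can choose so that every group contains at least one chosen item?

Take H = {hazel, maple, beech}. Each listed group contains at least one of these, so H is a hitting set of size 3.
No choice of 2 items meets every group, so 3 is the minimum.

3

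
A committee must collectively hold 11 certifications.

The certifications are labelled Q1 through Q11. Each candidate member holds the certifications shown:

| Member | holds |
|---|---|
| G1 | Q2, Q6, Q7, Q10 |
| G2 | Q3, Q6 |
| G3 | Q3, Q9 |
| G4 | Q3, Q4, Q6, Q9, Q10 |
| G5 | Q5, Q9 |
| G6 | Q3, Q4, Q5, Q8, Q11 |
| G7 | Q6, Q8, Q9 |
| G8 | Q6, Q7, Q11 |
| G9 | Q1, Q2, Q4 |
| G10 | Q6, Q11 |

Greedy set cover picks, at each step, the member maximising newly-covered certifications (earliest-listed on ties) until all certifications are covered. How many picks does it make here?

4

Greedy: pick G4 (covers 5 new) → pick G6 (covers 3 new) → pick G1 (covers 2 new) → pick G9 (covers 1 new). Total picks: 4.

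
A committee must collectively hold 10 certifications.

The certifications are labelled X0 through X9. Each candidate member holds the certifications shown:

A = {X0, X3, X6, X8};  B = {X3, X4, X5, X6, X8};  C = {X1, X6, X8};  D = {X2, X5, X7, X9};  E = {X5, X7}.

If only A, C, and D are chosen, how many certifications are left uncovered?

Union of A, C, D = {X0, X1, X2, X3, X5, X6, X7, X8, X9}.
Not covered: X4 — 1 certification.

1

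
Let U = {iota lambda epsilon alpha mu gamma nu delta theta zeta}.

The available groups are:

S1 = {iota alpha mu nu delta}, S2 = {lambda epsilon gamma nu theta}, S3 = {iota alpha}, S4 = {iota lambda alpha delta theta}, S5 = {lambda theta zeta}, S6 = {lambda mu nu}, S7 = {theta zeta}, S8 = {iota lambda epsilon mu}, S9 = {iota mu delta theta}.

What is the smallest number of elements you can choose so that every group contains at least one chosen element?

3

The 3 elements {alpha, mu, theta} hit every group.
The groups S3, S6, S7 are pairwise disjoint, so any hitting set needs a separate element for each — at least 3. Hence 3 is optimal.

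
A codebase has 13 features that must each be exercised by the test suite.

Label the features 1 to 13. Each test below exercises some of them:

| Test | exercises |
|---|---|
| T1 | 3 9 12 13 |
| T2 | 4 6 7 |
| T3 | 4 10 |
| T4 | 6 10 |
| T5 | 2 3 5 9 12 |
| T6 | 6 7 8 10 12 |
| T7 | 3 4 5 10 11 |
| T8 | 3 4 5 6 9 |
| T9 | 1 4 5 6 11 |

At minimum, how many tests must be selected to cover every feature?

Take {T1, T5, T6, T9}. Their union is {1, 2, 3, 4, 5, 6, 7, 8, 9, 10, 11, 12, 13}, which is all 13 features.
No 3 of the 9 tests cover everything (all 84 combinations miss at least one feature), so 4 is optimal.

4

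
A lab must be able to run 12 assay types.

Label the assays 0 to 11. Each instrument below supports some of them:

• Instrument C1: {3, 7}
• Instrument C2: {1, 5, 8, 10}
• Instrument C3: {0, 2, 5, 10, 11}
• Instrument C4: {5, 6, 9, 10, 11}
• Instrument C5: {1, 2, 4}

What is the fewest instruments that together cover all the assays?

5

C1 and C2 and C3 and C4 and C5 together: C1 ∪ C2 ∪ C3 ∪ C4 ∪ C5 = {0, 1, 2, 3, 4, 5, 6, 7, 8, 9, 10, 11} — every assay is covered.
Only C3 contains 0, so C3 is forced; the remaining 7 assays need at least 4 more instruments (each remaining instrument adds at most 2) — so at least 5 instruments are needed, and 5 is optimal.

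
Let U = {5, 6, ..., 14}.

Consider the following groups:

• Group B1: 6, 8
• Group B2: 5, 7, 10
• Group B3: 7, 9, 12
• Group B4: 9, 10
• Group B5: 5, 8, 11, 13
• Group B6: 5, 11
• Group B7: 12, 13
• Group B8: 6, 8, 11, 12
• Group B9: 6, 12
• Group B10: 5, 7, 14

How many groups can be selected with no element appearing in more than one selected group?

4

B1, B4, B7, B10 are pairwise disjoint (B1={6,8}; B4={9,10}; B7={12,13}; B10={5,7,14}).
Every remaining group overlaps one of these, and no 5 of the listed groups are pairwise disjoint, so 4 is the maximum.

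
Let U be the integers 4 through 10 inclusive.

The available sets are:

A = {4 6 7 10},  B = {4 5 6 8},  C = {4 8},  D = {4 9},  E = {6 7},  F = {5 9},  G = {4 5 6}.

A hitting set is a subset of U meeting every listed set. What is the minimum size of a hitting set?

H = {4, 5, 6} meets every set (each contains at least one member of H), and |H| = 3.
The sets C, E, F are pairwise disjoint, so any hitting set needs a separate point for each — at least 3. Hence 3 is optimal.

3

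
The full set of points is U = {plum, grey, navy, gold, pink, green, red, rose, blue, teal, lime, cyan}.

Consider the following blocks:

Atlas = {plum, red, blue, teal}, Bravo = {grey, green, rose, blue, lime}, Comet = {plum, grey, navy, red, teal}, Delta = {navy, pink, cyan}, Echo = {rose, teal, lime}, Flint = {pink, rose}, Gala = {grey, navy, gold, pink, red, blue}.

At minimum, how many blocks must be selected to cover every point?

4

Atlas, Bravo, Delta, and Gala cover everything between them: the union {plum, grey, navy, gold, pink, green, red, rose, blue, teal, lime, cyan} is all of U.
No 3 of the 7 blocks cover everything (all 35 combinations miss at least one point), so 4 is optimal.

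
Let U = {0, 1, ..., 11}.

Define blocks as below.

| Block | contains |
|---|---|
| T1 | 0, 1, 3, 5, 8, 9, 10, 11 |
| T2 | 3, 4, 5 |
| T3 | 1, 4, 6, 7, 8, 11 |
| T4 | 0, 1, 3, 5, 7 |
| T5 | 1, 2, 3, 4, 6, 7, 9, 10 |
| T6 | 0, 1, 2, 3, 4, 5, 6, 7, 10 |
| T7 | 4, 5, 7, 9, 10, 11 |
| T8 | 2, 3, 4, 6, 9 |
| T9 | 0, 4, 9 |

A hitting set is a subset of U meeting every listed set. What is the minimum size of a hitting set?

2

H = {0, 4} meets every block (each contains at least one member of H), and |H| = 2.
No single element lies in every block, so at least 2 are needed and 2 is optimal.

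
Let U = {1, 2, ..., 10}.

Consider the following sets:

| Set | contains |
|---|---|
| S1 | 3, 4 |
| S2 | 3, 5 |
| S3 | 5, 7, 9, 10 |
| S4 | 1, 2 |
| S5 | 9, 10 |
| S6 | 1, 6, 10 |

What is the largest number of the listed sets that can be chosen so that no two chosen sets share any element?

3

S1, S4, S5 are pairwise disjoint (S1={3,4}; S4={1,2}; S5={9,10}).
Every remaining set overlaps one of these, and no 4 of the listed sets are pairwise disjoint, so 3 is the maximum.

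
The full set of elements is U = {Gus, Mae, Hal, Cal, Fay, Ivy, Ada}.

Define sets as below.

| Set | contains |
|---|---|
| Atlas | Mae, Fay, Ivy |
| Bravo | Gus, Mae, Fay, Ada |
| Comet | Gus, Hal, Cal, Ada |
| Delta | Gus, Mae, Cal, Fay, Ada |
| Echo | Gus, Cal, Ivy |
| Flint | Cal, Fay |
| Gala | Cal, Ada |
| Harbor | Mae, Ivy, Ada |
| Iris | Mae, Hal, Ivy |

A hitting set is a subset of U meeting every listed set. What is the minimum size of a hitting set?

The 2 elements {Mae, Cal} hit every set.
The sets Atlas, Comet are pairwise disjoint, so any hitting set needs a separate element for each — at least 2. Hence 2 is optimal.

2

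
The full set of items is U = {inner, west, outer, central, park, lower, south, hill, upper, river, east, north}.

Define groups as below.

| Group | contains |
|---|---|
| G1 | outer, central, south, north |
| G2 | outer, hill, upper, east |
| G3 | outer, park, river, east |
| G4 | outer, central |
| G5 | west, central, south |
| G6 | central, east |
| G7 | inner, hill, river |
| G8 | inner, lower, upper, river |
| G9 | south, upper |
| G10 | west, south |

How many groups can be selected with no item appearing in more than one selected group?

3

G4, G8, G10 are pairwise disjoint (G4={outer,central}; G8={inner,lower,upper,river}; G10={west,south}).
Every remaining group overlaps one of these, and no 4 of the listed groups are pairwise disjoint, so 3 is the maximum.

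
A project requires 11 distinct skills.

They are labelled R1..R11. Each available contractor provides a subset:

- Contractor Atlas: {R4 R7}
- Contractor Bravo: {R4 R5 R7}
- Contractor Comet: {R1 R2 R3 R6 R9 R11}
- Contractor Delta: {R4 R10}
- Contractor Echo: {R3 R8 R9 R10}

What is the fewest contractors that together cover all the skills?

Bravo and Comet and Echo together: Bravo ∪ Comet ∪ Echo = {R1, R2, R3, R4, R5, R6, R7, R8, R9, R10, R11} — every skill is covered.
Only Comet contains R1, so Comet is forced; the remaining 5 skills need at least 2 more contractors (each remaining contractor adds at most 3) — so at least 3 contractors are needed, and 3 is optimal.

3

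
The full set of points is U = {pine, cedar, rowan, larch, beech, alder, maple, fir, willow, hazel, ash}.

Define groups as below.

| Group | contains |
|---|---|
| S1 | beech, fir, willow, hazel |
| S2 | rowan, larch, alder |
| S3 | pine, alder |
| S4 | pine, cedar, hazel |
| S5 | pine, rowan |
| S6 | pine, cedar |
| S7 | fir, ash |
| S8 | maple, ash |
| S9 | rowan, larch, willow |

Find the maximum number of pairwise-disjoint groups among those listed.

4

S1, S2, S6, S8 are pairwise disjoint (S1={beech,fir,willow,hazel}; S2={rowan,larch,alder}; S6={pine,cedar}; S8={maple,ash}).
Every remaining group overlaps one of these, and no 5 of the listed groups are pairwise disjoint, so 4 is the maximum.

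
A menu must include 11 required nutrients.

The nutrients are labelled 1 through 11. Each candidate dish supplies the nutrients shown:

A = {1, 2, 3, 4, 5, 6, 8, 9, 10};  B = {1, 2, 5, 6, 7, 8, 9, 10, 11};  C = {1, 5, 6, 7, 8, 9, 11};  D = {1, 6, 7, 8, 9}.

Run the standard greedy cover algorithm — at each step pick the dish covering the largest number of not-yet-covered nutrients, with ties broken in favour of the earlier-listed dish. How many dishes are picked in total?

Greedy: pick A (covers 9 new) → pick B (covers 2 new). Total picks: 2.

2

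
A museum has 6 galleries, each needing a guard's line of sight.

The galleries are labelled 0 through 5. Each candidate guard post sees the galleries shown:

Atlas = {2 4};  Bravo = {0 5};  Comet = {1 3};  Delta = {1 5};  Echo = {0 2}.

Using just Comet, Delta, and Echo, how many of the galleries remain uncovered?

Union of Comet, Delta, Echo = {0, 1, 2, 3, 5}.
Not covered: 4 — 1 gallery.

1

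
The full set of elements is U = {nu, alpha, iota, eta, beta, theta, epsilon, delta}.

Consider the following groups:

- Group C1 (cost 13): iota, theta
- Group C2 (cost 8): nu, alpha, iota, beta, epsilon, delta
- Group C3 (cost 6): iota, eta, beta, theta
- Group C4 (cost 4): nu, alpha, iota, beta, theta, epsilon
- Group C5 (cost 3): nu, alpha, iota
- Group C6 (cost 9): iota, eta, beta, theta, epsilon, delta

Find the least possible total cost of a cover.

12

C5, C6 together cover every element (C5 ∪ C6 = {nu, alpha, iota, eta, beta, theta, epsilon, delta}); total cost 3 + 9 = 12.
The greedy pick C4, C6 costs 13; no covering selection beats 12.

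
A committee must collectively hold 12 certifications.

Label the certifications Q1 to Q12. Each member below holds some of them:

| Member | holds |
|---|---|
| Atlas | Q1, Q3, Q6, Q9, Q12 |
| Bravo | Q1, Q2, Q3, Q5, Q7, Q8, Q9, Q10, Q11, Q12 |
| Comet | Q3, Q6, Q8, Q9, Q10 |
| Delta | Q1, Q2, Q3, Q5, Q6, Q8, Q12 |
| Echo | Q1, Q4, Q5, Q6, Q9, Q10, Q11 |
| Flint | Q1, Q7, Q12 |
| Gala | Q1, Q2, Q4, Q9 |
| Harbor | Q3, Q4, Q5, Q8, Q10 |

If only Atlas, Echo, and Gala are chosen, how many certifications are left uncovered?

Union of Atlas, Echo, Gala = {Q1, Q2, Q3, Q4, Q5, Q6, Q9, Q10, Q11, Q12}.
Not covered: Q7, Q8 — 2 certifications.

2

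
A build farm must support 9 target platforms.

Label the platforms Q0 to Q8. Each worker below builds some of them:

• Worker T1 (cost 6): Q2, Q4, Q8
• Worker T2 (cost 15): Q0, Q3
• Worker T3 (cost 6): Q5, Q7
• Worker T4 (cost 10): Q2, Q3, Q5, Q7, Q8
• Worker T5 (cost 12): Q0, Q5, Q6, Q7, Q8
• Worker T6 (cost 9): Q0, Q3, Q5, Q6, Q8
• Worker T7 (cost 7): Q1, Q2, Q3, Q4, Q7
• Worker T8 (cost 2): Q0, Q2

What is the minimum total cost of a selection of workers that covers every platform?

T6, T7 together cover every platform (T6 ∪ T7 = {Q0, Q1, Q2, Q3, Q4, Q5, Q6, Q7, Q8}); total cost 9 + 7 = 16.
The greedy pick T8, T7, T6 costs 18; no covering selection beats 16.

16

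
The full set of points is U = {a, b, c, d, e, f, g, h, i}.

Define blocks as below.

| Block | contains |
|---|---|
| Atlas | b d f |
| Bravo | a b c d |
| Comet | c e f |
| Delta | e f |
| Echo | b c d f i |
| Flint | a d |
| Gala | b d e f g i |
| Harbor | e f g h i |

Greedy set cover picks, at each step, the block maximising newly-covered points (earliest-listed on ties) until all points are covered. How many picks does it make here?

Greedy: pick Gala (covers 6 new) → pick Bravo (covers 2 new) → pick Harbor (covers 1 new). Total picks: 3.
(The true minimum cover uses only 2 blocks, so greedy is not optimal here.)

3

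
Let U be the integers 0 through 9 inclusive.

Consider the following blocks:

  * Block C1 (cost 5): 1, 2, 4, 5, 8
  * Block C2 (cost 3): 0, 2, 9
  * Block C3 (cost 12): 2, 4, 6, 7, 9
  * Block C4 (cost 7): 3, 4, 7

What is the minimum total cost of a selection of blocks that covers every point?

27

C1, C2, C3, C4 together cover every point (C1 ∪ C2 ∪ C3 ∪ C4 = {0, 1, 2, 3, 4, 5, 6, 7, 8, 9}); total cost 5 + 3 + 12 + 7 = 27.
No covering selection has total cost below 27.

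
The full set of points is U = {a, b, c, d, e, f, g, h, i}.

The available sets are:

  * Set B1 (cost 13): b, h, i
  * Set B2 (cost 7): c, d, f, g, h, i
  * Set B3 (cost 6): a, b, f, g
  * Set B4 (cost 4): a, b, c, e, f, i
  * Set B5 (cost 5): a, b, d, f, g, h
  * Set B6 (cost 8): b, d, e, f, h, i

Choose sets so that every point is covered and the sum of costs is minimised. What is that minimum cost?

9

B4, B5 together cover every point (B4 ∪ B5 = {a, b, c, d, e, f, g, h, i}); total cost 4 + 5 = 9.
No covering selection has total cost below 9.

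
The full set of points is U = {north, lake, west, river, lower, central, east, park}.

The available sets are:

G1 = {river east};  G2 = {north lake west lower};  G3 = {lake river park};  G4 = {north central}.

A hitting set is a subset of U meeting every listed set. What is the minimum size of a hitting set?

2

The 2 points {north, river} hit every set.
The sets G1, G2 are pairwise disjoint, so any hitting set needs a separate point for each — at least 2. Hence 2 is optimal.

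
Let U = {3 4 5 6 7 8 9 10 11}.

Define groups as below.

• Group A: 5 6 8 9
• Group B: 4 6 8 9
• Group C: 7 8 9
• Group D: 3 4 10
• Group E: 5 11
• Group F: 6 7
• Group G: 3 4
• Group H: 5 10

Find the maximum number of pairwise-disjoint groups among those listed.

3

C, D, E are pairwise disjoint (C={7,8,9}; D={3,4,10}; E={5,11}).
Every remaining group overlaps one of these, and no 4 of the listed groups are pairwise disjoint, so 3 is the maximum.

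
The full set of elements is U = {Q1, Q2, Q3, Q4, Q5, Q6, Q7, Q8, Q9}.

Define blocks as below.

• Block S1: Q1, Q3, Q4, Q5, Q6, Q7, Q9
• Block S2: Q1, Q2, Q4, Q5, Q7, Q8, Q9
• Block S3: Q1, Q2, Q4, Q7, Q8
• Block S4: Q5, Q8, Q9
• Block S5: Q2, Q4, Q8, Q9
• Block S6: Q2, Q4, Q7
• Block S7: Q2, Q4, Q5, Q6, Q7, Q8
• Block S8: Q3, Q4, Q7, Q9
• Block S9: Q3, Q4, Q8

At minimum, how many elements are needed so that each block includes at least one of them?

2

Take H = {Q7, Q8}. Each listed block contains at least one of these, so H is a hitting set of size 2.
The blocks S4, S6 are pairwise disjoint, so any hitting set needs a separate element for each — at least 2. Hence 2 is optimal.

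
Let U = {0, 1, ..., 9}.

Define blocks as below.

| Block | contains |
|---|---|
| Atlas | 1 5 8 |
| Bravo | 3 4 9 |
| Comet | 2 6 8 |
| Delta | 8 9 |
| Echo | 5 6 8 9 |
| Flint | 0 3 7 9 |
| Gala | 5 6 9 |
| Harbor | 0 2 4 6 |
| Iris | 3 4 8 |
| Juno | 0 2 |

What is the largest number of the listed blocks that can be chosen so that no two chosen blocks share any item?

Gala, Iris, Juno are pairwise disjoint (Gala={5,6,9}; Iris={3,4,8}; Juno={0,2}).
Every remaining block overlaps one of these, and no 4 of the listed blocks are pairwise disjoint, so 3 is the maximum.

3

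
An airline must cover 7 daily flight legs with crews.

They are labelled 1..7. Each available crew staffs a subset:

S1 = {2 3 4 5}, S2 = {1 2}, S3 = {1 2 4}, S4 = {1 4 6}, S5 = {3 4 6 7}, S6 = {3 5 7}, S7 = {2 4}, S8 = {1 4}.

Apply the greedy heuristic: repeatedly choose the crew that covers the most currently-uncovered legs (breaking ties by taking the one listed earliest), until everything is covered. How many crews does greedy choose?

3

Greedy: pick S1 (covers 4 new) → pick S4 (covers 2 new) → pick S5 (covers 1 new). Total picks: 3.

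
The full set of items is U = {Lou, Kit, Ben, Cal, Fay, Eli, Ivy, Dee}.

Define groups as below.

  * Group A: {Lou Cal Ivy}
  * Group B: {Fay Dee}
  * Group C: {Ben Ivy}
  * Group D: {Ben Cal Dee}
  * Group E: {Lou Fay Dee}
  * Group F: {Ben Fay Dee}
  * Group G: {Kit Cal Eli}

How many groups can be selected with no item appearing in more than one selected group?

C, E, G are pairwise disjoint (C={Ben,Ivy}; E={Lou,Fay,Dee}; G={Kit,Cal,Eli}).
Every remaining group overlaps one of these, and no 4 of the listed groups are pairwise disjoint, so 3 is the maximum.

3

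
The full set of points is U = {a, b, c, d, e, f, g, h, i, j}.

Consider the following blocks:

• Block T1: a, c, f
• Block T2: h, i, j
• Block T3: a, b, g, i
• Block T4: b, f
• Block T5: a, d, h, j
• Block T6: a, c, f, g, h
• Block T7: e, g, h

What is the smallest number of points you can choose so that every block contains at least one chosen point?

3

Take T = {f, g, j}. Each listed block contains at least one of these, so T is a hitting set of size 3.
No choice of 2 points meets every block, so 3 is the minimum.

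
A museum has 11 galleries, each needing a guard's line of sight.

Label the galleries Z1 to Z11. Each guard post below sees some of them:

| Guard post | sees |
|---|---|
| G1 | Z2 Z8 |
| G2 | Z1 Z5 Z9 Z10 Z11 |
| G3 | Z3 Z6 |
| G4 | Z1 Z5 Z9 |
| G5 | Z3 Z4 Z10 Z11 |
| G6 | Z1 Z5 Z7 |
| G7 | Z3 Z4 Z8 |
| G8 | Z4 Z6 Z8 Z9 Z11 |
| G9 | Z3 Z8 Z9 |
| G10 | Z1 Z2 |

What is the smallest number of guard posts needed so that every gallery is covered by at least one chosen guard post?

4

G1 and G5 and G6 and G8 together: G1 ∪ G5 ∪ G6 ∪ G8 = {Z1, Z2, Z3, Z4, Z5, Z6, Z7, Z8, Z9, Z10, Z11} — every gallery is covered.
No 3 of the 10 guard posts cover everything (all 120 combinations miss at least one gallery), so 4 is optimal.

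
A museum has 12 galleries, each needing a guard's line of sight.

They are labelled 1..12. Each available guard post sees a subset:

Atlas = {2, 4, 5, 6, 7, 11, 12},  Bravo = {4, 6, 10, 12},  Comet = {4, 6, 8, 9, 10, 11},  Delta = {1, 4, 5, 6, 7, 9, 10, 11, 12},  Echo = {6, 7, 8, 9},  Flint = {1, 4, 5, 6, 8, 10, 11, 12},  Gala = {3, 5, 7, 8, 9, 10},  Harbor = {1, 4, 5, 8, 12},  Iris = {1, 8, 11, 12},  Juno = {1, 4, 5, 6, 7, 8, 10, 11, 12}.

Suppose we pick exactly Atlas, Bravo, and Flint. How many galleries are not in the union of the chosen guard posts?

2

Union of Atlas, Bravo, Flint = {1, 2, 4, 5, 6, 7, 8, 10, 11, 12}.
Not covered: 3, 9 — 2 galleries.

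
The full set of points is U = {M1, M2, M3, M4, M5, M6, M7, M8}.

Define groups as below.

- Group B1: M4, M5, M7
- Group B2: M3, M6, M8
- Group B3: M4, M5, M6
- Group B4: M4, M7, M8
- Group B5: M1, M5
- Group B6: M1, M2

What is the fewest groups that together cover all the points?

3

B1 and B2 and B6 together: B1 ∪ B2 ∪ B6 = {M1, M2, M3, M4, M5, M6, M7, M8} — every point is covered.
Each group has at most 3 points, and 2·3 = 6 < 8 — so at least 3 groups are needed, and 3 is optimal.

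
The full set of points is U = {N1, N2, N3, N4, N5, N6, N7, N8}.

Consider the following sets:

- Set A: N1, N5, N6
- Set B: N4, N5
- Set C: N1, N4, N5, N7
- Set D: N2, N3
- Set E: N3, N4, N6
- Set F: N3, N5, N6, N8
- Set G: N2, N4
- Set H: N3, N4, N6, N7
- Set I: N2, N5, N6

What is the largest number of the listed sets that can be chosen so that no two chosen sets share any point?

B, D are pairwise disjoint (B={N4,N5}; D={N2,N3}).
Every remaining set overlaps one of these, and no 3 of the listed sets are pairwise disjoint, so 2 is the maximum.

2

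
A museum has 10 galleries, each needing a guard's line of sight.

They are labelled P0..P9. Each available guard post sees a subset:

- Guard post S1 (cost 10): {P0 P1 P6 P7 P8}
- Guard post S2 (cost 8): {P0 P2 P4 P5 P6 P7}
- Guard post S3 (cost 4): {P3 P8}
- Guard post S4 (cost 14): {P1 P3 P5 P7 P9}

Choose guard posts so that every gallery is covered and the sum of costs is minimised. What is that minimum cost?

26

S2, S3, S4 together cover every gallery (S2 ∪ S3 ∪ S4 = {P0, P1, P2, P3, P4, P5, P6, P7, P8, P9}); total cost 8 + 4 + 14 = 26.
No covering selection has total cost below 26.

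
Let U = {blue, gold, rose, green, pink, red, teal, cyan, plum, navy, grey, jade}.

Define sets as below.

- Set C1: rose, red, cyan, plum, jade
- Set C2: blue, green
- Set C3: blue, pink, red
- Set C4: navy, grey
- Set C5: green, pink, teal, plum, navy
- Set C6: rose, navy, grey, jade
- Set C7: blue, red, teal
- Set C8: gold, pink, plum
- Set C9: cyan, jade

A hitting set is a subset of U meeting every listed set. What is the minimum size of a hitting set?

4

H = {blue, gold, cyan, navy} meets every set (each contains at least one member of H), and |H| = 4.
The sets C4, C7, C8, C9 are pairwise disjoint, so any hitting set needs a separate item for each — at least 4. Hence 4 is optimal.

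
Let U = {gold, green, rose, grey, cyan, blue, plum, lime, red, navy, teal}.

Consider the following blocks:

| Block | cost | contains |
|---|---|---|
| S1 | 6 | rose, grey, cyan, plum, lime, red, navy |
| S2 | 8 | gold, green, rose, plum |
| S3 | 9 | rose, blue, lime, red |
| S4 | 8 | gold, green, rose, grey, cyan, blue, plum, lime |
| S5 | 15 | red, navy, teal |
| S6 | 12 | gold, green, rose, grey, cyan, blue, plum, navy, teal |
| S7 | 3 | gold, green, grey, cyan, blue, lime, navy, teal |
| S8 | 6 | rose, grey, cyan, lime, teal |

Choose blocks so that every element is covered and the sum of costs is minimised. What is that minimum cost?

S1, S7 together cover every element (S1 ∪ S7 = {gold, green, rose, grey, cyan, blue, plum, lime, red, navy, teal}); total cost 6 + 3 = 9.
No covering selection has total cost below 9.

9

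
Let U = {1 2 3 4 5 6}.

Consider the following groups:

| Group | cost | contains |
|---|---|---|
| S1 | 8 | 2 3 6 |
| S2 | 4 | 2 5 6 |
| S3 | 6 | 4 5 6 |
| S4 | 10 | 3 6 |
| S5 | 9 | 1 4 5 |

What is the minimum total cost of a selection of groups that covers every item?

S1, S5 together cover every item (S1 ∪ S5 = {1, 2, 3, 4, 5, 6}); total cost 8 + 9 = 17.
The greedy pick S2, S5, S1 costs 21; no covering selection beats 17.

17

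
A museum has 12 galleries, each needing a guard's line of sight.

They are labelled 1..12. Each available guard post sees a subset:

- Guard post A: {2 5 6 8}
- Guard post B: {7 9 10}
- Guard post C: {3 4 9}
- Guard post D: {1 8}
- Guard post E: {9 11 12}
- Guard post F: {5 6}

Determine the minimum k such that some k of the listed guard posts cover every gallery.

5

Take {A, B, C, D, E}. Their union is {1, 2, 3, 4, 5, 6, 7, 8, 9, 10, 11, 12}, which is all 12 galleries.
Only D contains 1, so D is forced; the remaining 10 galleries need at least 4 more guard posts (each remaining guard post adds at most 3) — so at least 5 guard posts are needed, and 5 is optimal.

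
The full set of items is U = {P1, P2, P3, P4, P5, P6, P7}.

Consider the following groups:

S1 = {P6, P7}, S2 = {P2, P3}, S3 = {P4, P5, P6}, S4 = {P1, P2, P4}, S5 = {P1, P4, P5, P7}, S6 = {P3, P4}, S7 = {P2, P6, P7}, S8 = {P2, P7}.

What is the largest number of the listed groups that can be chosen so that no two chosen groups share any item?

2

S2, S3 are pairwise disjoint (S2={P2,P3}; S3={P4,P5,P6}).
Every remaining group overlaps one of these, and no 3 of the listed groups are pairwise disjoint, so 2 is the maximum.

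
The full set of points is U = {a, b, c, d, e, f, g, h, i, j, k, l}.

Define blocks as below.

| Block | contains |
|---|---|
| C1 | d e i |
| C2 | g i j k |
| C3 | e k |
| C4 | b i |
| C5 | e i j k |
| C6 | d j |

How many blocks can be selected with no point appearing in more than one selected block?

C3, C4, C6 are pairwise disjoint (C3={e,k}; C4={b,i}; C6={d,j}).
Every remaining block overlaps one of these, and no 4 of the listed blocks are pairwise disjoint, so 3 is the maximum.

3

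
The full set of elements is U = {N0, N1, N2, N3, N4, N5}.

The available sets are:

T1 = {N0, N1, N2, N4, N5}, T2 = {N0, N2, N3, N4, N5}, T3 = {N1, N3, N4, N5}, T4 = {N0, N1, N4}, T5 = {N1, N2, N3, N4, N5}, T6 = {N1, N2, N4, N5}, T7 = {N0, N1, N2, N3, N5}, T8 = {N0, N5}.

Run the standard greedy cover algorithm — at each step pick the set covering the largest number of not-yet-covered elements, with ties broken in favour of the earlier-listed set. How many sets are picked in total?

Greedy: pick T1 (covers 5 new) → pick T2 (covers 1 new). Total picks: 2.

2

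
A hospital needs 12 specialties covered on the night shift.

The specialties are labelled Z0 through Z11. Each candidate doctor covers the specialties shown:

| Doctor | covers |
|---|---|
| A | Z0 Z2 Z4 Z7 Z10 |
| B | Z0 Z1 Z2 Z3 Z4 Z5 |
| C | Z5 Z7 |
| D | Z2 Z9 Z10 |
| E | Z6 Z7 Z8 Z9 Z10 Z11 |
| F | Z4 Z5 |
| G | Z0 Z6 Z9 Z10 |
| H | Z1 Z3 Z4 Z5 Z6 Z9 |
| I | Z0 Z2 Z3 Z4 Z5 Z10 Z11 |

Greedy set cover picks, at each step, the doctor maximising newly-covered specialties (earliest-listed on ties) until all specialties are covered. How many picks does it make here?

3

Greedy: pick I (covers 7 new) → pick E (covers 4 new) → pick B (covers 1 new). Total picks: 3.
(The true minimum cover uses only 2 doctors, so greedy is not optimal here.)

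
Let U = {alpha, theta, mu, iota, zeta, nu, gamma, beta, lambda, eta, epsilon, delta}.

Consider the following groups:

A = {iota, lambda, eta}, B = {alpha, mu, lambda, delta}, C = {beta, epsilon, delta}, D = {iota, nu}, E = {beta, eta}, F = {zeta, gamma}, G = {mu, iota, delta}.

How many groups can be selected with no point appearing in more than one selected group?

B, D, E, F are pairwise disjoint (B={alpha,mu,lambda,delta}; D={iota,nu}; E={beta,eta}; F={zeta,gamma}).
Every remaining group overlaps one of these, and no 5 of the listed groups are pairwise disjoint, so 4 is the maximum.

4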